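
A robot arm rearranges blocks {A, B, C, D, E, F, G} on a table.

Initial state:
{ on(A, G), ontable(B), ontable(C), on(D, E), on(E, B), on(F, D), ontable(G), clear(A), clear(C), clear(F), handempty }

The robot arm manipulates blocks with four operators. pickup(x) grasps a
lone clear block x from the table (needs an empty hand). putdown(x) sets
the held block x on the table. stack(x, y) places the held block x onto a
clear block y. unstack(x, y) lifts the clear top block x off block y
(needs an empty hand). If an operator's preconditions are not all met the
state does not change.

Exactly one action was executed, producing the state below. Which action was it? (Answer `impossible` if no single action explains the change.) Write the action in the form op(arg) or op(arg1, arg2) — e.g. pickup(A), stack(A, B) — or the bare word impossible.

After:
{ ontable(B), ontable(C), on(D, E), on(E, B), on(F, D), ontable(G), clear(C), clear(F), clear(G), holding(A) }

target: towers=[B/E/D/F; C; G] holding=A
     unstack(F, D) → towers=[B/E/D; C; G/A] holding=F
     unstack(A, G) → towers=[B/E/D/F; C; G] holding=A  ← match
         pickup(C) → towers=[B/E/D/F; G/A] holding=C

unstack(A, G)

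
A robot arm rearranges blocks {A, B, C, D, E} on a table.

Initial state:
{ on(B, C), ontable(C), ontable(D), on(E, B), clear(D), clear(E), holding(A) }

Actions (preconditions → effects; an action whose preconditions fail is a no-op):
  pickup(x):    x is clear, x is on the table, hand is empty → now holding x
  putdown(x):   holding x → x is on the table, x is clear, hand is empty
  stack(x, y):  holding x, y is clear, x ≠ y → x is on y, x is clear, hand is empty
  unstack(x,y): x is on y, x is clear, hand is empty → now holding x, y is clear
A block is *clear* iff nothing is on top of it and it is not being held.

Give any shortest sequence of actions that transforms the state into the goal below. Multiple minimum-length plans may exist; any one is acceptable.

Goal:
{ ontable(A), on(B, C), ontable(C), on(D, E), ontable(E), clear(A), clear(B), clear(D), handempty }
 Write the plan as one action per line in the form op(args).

putdown(A)
unstack(E, B)
putdown(E)
pickup(D)
stack(D, E)

step 1 (putdown(A)): towers=[A; C/B/E; D] holding=-
step 2 (unstack(E, B)): towers=[A; C/B; D] holding=E
step 3 (putdown(E)): towers=[A; C/B; D; E] holding=-
step 4 (pickup(D)): towers=[A; C/B; E] holding=D
step 5 (stack(D, E)): towers=[A; C/B; E/D] holding=-
goal check: towers=[A; C/B; E/D] holding=- — reached (length 5, optimal by BFS)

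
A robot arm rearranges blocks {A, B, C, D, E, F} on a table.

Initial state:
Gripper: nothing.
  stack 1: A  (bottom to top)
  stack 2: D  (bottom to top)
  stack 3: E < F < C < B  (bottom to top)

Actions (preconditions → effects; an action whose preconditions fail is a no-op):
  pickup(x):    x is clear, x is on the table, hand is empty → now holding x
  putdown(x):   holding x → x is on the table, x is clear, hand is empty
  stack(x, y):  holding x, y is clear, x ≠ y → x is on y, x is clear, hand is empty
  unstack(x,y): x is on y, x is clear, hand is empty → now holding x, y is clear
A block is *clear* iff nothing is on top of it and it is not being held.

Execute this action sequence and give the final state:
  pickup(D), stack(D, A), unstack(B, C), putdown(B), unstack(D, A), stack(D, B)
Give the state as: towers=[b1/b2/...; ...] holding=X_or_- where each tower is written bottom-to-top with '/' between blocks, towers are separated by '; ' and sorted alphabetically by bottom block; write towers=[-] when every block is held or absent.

step 1 (pickup(D)): towers=[A; E/F/C/B] holding=D
step 2 (stack(D, A)): towers=[A/D; E/F/C/B] holding=-
step 3 (unstack(B, C)): towers=[A/D; E/F/C] holding=B
step 4 (putdown(B)): towers=[A/D; B; E/F/C] holding=-
step 5 (unstack(D, A)): towers=[A; B; E/F/C] holding=D
step 6 (stack(D, B)): towers=[A; B/D; E/F/C] holding=-

towers=[A; B/D; E/F/C] holding=-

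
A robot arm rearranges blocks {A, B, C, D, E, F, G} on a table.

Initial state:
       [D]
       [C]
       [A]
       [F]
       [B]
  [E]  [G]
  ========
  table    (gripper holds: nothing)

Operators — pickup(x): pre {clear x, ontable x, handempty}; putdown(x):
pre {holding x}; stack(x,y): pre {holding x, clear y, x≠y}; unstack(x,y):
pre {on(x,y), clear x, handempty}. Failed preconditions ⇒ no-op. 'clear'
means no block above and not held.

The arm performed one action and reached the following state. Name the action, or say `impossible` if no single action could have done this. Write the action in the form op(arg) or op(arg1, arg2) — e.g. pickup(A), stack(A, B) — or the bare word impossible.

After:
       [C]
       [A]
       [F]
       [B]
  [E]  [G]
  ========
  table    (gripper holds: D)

unstack(D, C)

target: towers=[E; G/B/F/A/C] holding=D
     unstack(D, C) → towers=[E; G/B/F/A/C] holding=D  ← match
         pickup(E) → towers=[G/B/F/A/C/D] holding=E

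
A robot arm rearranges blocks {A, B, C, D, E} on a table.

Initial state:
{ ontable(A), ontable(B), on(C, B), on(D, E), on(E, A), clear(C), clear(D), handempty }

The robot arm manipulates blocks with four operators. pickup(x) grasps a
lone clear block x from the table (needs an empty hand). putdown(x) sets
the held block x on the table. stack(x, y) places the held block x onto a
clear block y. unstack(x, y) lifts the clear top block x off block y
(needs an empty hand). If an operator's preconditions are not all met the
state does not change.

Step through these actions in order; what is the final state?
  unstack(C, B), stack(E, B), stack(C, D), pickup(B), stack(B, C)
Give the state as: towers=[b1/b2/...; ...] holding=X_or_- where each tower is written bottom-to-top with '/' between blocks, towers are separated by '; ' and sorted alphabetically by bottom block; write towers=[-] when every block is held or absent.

towers=[A/E/D/C/B] holding=-

step 1 (unstack(C, B)): towers=[A/E/D; B] holding=C
step 2 (stack(E, B)) [no-op]: towers=[A/E/D; B] holding=C
step 3 (stack(C, D)): towers=[A/E/D/C; B] holding=-
step 4 (pickup(B)): towers=[A/E/D/C] holding=B
step 5 (stack(B, C)): towers=[A/E/D/C/B] holding=-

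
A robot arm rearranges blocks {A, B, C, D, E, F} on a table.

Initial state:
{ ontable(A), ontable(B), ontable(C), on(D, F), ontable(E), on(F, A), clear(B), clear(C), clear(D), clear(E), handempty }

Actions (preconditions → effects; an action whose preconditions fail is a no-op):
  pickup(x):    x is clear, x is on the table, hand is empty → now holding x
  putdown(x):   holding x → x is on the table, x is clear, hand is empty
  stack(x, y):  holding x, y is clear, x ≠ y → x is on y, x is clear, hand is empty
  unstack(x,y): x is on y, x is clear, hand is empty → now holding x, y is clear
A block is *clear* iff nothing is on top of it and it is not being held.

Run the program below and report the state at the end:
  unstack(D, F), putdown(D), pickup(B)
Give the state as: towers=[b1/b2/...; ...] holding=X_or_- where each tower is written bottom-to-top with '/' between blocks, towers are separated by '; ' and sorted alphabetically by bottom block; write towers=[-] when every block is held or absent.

towers=[A/F; C; D; E] holding=B

step 1 (unstack(D, F)): towers=[A/F; B; C; E] holding=D
step 2 (putdown(D)): towers=[A/F; B; C; D; E] holding=-
step 3 (pickup(B)): towers=[A/F; C; D; E] holding=B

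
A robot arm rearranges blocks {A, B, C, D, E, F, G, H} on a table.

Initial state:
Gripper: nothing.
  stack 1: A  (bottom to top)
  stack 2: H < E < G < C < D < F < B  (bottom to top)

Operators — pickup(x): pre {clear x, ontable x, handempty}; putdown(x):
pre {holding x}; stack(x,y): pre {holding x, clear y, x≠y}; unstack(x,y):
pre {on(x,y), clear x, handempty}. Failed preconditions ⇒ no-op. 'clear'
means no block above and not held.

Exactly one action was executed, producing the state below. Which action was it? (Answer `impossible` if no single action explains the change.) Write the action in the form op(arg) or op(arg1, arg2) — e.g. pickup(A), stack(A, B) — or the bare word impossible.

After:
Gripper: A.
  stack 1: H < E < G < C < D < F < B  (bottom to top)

pickup(A)

target: towers=[H/E/G/C/D/F/B] holding=A
         pickup(A) → towers=[H/E/G/C/D/F/B] holding=A  ← match
     unstack(B, F) → towers=[A; H/E/G/C/D/F] holding=B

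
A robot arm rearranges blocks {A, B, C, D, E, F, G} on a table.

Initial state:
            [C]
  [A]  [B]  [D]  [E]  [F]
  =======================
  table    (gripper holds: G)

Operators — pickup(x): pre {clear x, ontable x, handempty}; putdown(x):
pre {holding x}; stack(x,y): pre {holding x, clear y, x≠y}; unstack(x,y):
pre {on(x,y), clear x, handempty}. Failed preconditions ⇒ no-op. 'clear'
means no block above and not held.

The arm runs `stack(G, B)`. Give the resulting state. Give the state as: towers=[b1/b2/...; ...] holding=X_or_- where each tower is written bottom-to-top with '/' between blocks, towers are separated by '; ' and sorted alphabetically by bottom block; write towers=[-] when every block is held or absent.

before: towers=[A; B; D/C; E; F] holding=G
pre[stack(G, B)]: holding(G) yes, clear(B) yes, G≠B yes
all met → apply stack(G, B)
after:  towers=[A; B/G; D/C; E; F] holding=-

towers=[A; B/G; D/C; E; F] holding=-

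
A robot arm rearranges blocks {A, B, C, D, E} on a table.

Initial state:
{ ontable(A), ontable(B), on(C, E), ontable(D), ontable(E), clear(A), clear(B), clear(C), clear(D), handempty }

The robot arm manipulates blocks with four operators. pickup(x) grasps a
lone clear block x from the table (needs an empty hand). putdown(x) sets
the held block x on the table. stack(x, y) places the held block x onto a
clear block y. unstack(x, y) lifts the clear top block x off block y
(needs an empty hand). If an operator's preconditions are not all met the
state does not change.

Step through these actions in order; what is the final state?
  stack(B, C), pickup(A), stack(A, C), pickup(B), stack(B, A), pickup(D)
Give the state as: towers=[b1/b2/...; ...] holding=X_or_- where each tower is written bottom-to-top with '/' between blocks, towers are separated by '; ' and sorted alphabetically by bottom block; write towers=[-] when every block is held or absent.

towers=[E/C/A/B] holding=D

step 1 (stack(B, C)) [no-op]: towers=[A; B; D; E/C] holding=-
step 2 (pickup(A)): towers=[B; D; E/C] holding=A
step 3 (stack(A, C)): towers=[B; D; E/C/A] holding=-
step 4 (pickup(B)): towers=[D; E/C/A] holding=B
step 5 (stack(B, A)): towers=[D; E/C/A/B] holding=-
step 6 (pickup(D)): towers=[E/C/A/B] holding=D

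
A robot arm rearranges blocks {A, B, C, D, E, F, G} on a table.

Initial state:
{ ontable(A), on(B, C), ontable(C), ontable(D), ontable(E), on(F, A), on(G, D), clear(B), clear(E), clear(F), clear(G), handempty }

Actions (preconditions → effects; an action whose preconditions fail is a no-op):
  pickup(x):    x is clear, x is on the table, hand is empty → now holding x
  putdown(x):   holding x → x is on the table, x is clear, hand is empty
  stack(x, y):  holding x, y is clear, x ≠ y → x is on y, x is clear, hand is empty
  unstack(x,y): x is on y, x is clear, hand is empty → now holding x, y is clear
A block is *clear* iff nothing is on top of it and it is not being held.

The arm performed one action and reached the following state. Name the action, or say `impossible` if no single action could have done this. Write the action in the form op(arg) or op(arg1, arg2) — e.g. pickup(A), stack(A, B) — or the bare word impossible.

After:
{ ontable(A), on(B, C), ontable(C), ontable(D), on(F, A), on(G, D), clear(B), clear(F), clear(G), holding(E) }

target: towers=[A/F; C/B; D/G] holding=E
     unstack(B, C) → towers=[A/F; C; D/G; E] holding=B
     unstack(F, A) → towers=[A; C/B; D/G; E] holding=F
     unstack(G, D) → towers=[A/F; C/B; D; E] holding=G
         pickup(E) → towers=[A/F; C/B; D/G] holding=E  ← match

pickup(E)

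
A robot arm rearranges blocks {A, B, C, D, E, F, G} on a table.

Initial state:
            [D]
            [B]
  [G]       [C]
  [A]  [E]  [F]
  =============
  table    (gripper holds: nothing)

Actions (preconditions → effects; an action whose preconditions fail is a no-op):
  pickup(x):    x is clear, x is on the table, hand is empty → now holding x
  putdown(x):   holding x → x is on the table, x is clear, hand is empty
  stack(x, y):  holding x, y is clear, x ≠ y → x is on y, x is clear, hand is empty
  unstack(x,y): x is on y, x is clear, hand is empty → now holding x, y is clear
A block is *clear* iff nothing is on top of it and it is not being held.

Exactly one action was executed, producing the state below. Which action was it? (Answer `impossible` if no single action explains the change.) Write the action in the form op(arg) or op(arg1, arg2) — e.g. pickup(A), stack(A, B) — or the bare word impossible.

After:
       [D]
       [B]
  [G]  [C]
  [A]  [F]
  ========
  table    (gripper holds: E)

target: towers=[A/G; F/C/B/D] holding=E
     unstack(G, A) → towers=[A; E; F/C/B/D] holding=G
     unstack(D, B) → towers=[A/G; E; F/C/B] holding=D
         pickup(E) → towers=[A/G; F/C/B/D] holding=E  ← match

pickup(E)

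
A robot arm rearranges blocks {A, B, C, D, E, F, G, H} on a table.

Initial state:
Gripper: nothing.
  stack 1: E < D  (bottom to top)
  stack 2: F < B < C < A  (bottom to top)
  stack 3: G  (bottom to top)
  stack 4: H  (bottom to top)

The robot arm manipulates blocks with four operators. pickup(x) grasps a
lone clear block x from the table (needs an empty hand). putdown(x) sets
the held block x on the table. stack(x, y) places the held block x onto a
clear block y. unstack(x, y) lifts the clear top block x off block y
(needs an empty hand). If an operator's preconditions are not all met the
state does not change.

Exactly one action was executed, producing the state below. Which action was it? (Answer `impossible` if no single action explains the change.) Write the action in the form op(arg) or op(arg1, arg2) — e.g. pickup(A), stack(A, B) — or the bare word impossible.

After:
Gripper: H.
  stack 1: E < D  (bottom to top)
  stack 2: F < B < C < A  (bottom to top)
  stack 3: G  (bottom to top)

target: towers=[E/D; F/B/C/A; G] holding=H
         pickup(G) → towers=[E/D; F/B/C/A; H] holding=G
     unstack(A, C) → towers=[E/D; F/B/C; G; H] holding=A
         pickup(H) → towers=[E/D; F/B/C/A; G] holding=H  ← match
     unstack(D, E) → towers=[E; F/B/C/A; G; H] holding=D

pickup(H)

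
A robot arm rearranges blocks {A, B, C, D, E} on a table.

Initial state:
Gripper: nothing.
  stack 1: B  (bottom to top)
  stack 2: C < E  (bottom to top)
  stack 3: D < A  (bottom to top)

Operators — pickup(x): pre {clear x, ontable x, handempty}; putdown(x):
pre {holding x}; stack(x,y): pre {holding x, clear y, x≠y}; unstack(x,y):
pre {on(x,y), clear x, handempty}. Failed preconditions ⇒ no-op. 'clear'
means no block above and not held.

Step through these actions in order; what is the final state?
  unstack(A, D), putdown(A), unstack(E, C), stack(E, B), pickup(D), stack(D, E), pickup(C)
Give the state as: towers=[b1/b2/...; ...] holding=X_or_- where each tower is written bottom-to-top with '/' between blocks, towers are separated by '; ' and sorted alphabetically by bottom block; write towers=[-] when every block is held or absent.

towers=[A; B/E/D] holding=C

step 1 (unstack(A, D)): towers=[B; C/E; D] holding=A
step 2 (putdown(A)): towers=[A; B; C/E; D] holding=-
step 3 (unstack(E, C)): towers=[A; B; C; D] holding=E
step 4 (stack(E, B)): towers=[A; B/E; C; D] holding=-
step 5 (pickup(D)): towers=[A; B/E; C] holding=D
step 6 (stack(D, E)): towers=[A; B/E/D; C] holding=-
step 7 (pickup(C)): towers=[A; B/E/D] holding=C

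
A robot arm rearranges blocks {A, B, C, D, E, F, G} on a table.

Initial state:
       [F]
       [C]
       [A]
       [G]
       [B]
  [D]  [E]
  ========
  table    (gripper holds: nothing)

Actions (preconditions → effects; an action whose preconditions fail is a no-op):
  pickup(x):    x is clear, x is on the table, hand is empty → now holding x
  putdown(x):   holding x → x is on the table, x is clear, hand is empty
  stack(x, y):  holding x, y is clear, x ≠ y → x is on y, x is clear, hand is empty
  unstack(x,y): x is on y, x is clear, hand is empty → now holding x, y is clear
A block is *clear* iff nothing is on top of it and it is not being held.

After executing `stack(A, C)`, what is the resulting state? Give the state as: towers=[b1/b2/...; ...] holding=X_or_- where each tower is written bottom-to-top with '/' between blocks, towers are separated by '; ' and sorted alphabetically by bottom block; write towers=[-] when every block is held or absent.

before: towers=[D; E/B/G/A/C/F] holding=-
pre[stack(A, C)]: holding(A) ✗, clear(C) ✗, A≠C ✓
holding(A), clear(C) unmet → stack(A, C) is a no-op
after:  towers=[D; E/B/G/A/C/F] holding=-

towers=[D; E/B/G/A/C/F] holding=-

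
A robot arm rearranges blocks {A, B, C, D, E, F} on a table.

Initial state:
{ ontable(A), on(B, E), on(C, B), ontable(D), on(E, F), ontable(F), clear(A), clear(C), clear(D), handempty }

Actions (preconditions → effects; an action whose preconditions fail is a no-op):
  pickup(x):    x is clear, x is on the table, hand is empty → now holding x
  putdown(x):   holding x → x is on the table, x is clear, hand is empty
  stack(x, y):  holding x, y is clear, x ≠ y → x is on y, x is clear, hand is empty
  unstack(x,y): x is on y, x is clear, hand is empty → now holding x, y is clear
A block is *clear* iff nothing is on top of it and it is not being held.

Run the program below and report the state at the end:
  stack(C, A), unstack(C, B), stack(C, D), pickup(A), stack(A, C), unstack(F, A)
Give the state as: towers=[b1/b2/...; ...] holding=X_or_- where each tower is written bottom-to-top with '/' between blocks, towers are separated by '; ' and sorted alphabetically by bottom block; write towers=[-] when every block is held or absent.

towers=[D/C/A; F/E/B] holding=-

step 1 (stack(C, A)) [no-op]: towers=[A; D; F/E/B/C] holding=-
step 2 (unstack(C, B)): towers=[A; D; F/E/B] holding=C
step 3 (stack(C, D)): towers=[A; D/C; F/E/B] holding=-
step 4 (pickup(A)): towers=[D/C; F/E/B] holding=A
step 5 (stack(A, C)): towers=[D/C/A; F/E/B] holding=-
step 6 (unstack(F, A)) [no-op]: towers=[D/C/A; F/E/B] holding=-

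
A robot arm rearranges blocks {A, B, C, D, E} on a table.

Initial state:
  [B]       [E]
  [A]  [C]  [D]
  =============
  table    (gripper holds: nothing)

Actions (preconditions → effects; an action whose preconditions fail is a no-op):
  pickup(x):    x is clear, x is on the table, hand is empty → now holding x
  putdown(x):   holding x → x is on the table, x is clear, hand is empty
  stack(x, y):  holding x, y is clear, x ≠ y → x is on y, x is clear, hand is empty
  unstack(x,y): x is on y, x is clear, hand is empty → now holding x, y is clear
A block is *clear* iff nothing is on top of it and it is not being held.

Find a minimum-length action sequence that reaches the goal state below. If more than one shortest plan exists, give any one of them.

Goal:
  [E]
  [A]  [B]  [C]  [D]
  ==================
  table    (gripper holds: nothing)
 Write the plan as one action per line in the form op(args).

unstack(B, A)
putdown(B)
unstack(E, D)
stack(E, A)

step 1 (unstack(B, A)): towers=[A; C; D/E] holding=B
step 2 (putdown(B)): towers=[A; B; C; D/E] holding=-
step 3 (unstack(E, D)): towers=[A; B; C; D] holding=E
step 4 (stack(E, A)): towers=[A/E; B; C; D] holding=-
goal check: towers=[A/E; B; C; D] holding=- — reached (length 4, optimal by BFS)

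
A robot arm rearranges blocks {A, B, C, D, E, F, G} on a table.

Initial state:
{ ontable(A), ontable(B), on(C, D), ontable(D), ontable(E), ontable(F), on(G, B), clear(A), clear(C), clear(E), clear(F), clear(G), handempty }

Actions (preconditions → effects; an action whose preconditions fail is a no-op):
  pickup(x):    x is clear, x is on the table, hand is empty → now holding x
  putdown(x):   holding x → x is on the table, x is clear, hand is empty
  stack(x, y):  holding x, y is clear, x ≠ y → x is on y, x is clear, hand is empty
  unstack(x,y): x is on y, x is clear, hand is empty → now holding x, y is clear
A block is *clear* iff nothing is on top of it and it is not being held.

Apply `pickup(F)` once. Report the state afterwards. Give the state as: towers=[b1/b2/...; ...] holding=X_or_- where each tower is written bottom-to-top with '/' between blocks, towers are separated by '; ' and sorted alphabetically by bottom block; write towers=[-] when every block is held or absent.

before: towers=[A; B/G; D/C; E; F] holding=-
pre[pickup(F)]: clear(F) yes, ontable(F) yes, handempty yes
all met → apply pickup(F)
after:  towers=[A; B/G; D/C; E] holding=F

towers=[A; B/G; D/C; E] holding=F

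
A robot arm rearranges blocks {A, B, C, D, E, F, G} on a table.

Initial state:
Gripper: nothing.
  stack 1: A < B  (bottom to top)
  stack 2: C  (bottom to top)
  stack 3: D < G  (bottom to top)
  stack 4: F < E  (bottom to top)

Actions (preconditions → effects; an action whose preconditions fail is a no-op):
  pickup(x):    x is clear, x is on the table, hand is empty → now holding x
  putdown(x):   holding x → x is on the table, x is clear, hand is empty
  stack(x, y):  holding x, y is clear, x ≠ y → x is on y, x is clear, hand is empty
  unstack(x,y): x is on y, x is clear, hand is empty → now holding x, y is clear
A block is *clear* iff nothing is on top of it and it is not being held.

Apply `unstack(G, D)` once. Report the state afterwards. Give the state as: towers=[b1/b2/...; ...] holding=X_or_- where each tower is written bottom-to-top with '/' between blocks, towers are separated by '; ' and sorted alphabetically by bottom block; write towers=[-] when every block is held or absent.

towers=[A/B; C; D; F/E] holding=G

before: towers=[A/B; C; D/G; F/E] holding=-
pre[unstack(G, D)]: on(G,D) ok, clear(G) ok, handempty ok
all met → apply unstack(G, D)
after:  towers=[A/B; C; D; F/E] holding=G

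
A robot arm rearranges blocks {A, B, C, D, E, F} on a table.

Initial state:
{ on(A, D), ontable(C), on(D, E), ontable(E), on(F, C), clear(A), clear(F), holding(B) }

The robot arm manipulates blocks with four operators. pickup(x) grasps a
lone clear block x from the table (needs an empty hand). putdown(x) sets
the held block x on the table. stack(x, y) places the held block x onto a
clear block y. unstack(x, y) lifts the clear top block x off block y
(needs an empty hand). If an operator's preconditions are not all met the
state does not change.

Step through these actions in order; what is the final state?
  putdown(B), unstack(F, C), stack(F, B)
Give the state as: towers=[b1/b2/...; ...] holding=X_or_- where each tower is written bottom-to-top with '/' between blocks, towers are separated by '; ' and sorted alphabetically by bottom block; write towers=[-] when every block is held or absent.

step 1 (putdown(B)): towers=[B; C/F; E/D/A] holding=-
step 2 (unstack(F, C)): towers=[B; C; E/D/A] holding=F
step 3 (stack(F, B)): towers=[B/F; C; E/D/A] holding=-

towers=[B/F; C; E/D/A] holding=-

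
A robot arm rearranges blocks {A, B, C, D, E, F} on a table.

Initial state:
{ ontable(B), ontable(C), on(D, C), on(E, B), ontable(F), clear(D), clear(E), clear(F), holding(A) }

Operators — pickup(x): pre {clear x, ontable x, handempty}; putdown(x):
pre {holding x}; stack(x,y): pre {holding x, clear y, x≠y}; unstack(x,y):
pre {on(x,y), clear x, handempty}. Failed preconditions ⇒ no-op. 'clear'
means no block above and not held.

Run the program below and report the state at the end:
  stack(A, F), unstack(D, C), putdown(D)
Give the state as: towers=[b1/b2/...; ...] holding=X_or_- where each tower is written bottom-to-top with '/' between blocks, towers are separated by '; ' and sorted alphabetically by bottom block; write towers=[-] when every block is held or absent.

towers=[B/E; C; D; F/A] holding=-

step 1 (stack(A, F)): towers=[B/E; C/D; F/A] holding=-
step 2 (unstack(D, C)): towers=[B/E; C; F/A] holding=D
step 3 (putdown(D)): towers=[B/E; C; D; F/A] holding=-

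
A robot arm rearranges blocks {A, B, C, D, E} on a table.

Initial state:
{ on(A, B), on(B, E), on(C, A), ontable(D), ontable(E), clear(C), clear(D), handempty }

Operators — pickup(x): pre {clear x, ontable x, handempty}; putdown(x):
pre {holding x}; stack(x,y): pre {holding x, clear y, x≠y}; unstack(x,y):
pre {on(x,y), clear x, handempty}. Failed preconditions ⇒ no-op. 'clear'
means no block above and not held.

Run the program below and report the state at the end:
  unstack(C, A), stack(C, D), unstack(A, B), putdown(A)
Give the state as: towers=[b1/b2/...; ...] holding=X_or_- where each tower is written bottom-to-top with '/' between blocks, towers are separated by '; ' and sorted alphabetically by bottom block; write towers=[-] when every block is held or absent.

step 1 (unstack(C, A)): towers=[D; E/B/A] holding=C
step 2 (stack(C, D)): towers=[D/C; E/B/A] holding=-
step 3 (unstack(A, B)): towers=[D/C; E/B] holding=A
step 4 (putdown(A)): towers=[A; D/C; E/B] holding=-

towers=[A; D/C; E/B] holding=-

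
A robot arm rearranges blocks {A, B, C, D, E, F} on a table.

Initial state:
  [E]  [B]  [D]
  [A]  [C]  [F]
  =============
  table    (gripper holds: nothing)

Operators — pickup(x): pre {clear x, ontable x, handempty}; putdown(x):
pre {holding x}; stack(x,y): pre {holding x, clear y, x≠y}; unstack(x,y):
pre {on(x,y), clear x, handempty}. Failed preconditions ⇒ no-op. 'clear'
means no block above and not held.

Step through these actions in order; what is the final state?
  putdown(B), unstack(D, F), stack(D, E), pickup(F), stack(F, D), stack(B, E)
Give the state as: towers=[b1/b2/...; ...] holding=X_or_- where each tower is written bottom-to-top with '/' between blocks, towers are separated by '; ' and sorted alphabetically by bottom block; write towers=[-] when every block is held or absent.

step 1 (putdown(B)) [no-op]: towers=[A/E; C/B; F/D] holding=-
step 2 (unstack(D, F)): towers=[A/E; C/B; F] holding=D
step 3 (stack(D, E)): towers=[A/E/D; C/B; F] holding=-
step 4 (pickup(F)): towers=[A/E/D; C/B] holding=F
step 5 (stack(F, D)): towers=[A/E/D/F; C/B] holding=-
step 6 (stack(B, E)) [no-op]: towers=[A/E/D/F; C/B] holding=-

towers=[A/E/D/F; C/B] holding=-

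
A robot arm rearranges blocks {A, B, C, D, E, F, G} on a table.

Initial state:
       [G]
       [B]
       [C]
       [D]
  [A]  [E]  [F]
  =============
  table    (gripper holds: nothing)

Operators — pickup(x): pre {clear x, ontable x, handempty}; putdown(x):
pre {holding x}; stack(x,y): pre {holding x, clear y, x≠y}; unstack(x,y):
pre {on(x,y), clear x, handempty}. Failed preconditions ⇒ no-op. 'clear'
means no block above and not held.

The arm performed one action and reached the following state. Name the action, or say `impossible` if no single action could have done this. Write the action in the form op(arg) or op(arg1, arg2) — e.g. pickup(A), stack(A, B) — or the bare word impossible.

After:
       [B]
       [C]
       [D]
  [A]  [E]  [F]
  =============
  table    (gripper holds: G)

unstack(G, B)

target: towers=[A; E/D/C/B; F] holding=G
         pickup(F) → towers=[A; E/D/C/B/G] holding=F
     unstack(G, B) → towers=[A; E/D/C/B; F] holding=G  ← match
         pickup(A) → towers=[E/D/C/B/G; F] holding=A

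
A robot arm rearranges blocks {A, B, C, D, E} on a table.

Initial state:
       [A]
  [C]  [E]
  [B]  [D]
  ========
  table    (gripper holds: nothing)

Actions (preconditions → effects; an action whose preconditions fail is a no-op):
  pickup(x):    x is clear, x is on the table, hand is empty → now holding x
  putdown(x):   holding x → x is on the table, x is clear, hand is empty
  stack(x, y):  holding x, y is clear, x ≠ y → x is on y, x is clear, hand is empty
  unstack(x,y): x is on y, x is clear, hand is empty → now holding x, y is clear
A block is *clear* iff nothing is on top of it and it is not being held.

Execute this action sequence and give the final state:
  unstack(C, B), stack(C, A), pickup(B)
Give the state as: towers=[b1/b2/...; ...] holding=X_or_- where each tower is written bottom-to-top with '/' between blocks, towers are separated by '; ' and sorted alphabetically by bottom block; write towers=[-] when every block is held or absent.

towers=[D/E/A/C] holding=B

step 1 (unstack(C, B)): towers=[B; D/E/A] holding=C
step 2 (stack(C, A)): towers=[B; D/E/A/C] holding=-
step 3 (pickup(B)): towers=[D/E/A/C] holding=B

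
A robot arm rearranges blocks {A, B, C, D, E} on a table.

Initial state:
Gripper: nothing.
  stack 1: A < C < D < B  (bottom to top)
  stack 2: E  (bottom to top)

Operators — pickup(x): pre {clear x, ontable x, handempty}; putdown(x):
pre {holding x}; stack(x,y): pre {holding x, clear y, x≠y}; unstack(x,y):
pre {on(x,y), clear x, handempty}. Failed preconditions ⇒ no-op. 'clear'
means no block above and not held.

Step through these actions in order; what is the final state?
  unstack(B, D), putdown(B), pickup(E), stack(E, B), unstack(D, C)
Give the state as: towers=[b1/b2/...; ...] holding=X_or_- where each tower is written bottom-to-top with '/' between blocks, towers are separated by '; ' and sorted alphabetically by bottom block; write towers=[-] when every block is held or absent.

step 1 (unstack(B, D)): towers=[A/C/D; E] holding=B
step 2 (putdown(B)): towers=[A/C/D; B; E] holding=-
step 3 (pickup(E)): towers=[A/C/D; B] holding=E
step 4 (stack(E, B)): towers=[A/C/D; B/E] holding=-
step 5 (unstack(D, C)): towers=[A/C; B/E] holding=D

towers=[A/C; B/E] holding=D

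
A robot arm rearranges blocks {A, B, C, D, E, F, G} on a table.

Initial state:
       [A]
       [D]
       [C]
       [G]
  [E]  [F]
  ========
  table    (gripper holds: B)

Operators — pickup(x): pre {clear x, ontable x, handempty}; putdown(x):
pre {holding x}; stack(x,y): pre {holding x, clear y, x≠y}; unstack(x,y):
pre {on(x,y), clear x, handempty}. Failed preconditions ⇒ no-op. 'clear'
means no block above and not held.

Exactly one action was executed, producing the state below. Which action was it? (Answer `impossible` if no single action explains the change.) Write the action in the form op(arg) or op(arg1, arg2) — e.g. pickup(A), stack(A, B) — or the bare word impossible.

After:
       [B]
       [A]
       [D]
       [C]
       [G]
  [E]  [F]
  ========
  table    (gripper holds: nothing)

target: towers=[E; F/G/C/D/A/B] holding=-
        putdown(B) → towers=[B; E; F/G/C/D/A] holding=-
       stack(B, A) → towers=[E; F/G/C/D/A/B] holding=-  ← match
       stack(B, E) → towers=[E/B; F/G/C/D/A] holding=-

stack(B, A)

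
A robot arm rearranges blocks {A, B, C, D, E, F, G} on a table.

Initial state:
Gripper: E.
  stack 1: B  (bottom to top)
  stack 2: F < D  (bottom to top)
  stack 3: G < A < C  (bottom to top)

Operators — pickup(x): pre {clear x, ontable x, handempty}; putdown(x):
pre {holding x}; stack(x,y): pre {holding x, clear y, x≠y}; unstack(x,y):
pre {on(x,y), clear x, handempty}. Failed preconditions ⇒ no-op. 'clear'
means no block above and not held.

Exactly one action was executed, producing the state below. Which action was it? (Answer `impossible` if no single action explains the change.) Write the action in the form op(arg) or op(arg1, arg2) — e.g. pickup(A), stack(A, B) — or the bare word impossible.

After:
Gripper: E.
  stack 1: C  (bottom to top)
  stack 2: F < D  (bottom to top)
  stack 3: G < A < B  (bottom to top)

target: towers=[C; F/D; G/A/B] holding=E
        putdown(E) → towers=[B; E; F/D; G/A/C] holding=-
       stack(E, B) → towers=[B/E; F/D; G/A/C] holding=-
       stack(E, D) → towers=[B; F/D/E; G/A/C] holding=-
       stack(E, C) → towers=[B; F/D; G/A/C/E] holding=-
none of the 4 applicable actions match → impossible

impossible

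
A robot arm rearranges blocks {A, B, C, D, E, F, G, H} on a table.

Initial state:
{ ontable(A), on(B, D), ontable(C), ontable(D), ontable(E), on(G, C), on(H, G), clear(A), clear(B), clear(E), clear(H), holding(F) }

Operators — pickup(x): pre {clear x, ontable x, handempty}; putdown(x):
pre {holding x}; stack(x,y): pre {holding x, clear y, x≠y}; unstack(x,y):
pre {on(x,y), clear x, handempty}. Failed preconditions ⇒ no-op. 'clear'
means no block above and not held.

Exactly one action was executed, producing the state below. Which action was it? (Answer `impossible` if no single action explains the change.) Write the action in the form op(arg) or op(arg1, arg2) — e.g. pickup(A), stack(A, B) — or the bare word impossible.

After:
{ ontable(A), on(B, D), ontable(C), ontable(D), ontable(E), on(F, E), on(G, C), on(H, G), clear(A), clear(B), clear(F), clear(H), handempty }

target: towers=[A; C/G/H; D/B; E/F] holding=-
        putdown(F) → towers=[A; C/G/H; D/B; E; F] holding=-
       stack(F, A) → towers=[A/F; C/G/H; D/B; E] holding=-
       stack(F, E) → towers=[A; C/G/H; D/B; E/F] holding=-  ← match
       stack(F, H) → towers=[A; C/G/H/F; D/B; E] holding=-
       stack(F, B) → towers=[A; C/G/H; D/B/F; E] holding=-

stack(F, E)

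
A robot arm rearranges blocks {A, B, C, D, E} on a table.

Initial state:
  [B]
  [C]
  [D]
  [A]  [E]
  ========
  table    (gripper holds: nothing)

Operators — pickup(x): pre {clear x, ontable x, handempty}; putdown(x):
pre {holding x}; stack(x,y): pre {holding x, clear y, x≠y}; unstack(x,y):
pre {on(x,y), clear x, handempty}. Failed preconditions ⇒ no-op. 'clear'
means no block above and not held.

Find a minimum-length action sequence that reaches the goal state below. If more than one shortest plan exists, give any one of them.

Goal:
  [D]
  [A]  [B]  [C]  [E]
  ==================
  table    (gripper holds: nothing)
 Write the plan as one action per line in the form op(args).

unstack(B, C)
putdown(B)
unstack(C, D)
putdown(C)

step 1 (unstack(B, C)): towers=[A/D/C; E] holding=B
step 2 (putdown(B)): towers=[A/D/C; B; E] holding=-
step 3 (unstack(C, D)): towers=[A/D; B; E] holding=C
step 4 (putdown(C)): towers=[A/D; B; C; E] holding=-
goal check: towers=[A/D; B; C; E] holding=- — reached (length 4, optimal by BFS)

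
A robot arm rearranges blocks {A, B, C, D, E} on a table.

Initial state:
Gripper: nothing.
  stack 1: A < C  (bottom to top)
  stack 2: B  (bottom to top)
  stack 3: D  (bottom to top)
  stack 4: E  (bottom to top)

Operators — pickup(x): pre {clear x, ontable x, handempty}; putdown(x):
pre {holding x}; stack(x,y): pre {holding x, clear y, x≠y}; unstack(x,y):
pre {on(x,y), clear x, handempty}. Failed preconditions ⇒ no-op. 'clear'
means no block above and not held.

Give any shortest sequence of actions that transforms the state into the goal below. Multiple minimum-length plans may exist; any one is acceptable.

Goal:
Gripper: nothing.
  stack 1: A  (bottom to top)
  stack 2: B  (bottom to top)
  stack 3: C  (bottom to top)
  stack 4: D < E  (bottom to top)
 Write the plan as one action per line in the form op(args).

pickup(E)
stack(E, D)
unstack(C, A)
putdown(C)

step 1 (pickup(E)): towers=[A/C; B; D] holding=E
step 2 (stack(E, D)): towers=[A/C; B; D/E] holding=-
step 3 (unstack(C, A)): towers=[A; B; D/E] holding=C
step 4 (putdown(C)): towers=[A; B; C; D/E] holding=-
goal check: towers=[A; B; C; D/E] holding=- — reached (length 4, optimal by BFS)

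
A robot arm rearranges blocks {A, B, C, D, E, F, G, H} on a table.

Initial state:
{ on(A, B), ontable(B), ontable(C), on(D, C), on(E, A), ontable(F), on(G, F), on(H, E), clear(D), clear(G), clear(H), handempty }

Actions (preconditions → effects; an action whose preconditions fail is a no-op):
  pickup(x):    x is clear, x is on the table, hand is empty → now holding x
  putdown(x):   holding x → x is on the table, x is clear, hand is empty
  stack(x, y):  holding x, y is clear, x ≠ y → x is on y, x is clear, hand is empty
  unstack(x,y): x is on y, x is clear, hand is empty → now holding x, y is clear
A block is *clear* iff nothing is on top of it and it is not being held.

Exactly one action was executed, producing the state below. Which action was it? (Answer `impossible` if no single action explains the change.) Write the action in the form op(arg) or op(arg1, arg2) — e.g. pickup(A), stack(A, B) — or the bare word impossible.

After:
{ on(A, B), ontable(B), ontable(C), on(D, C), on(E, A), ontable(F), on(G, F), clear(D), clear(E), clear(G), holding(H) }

unstack(H, E)

target: towers=[B/A/E; C/D; F/G] holding=H
     unstack(G, F) → towers=[B/A/E/H; C/D; F] holding=G
     unstack(H, E) → towers=[B/A/E; C/D; F/G] holding=H  ← match
     unstack(D, C) → towers=[B/A/E/H; C; F/G] holding=D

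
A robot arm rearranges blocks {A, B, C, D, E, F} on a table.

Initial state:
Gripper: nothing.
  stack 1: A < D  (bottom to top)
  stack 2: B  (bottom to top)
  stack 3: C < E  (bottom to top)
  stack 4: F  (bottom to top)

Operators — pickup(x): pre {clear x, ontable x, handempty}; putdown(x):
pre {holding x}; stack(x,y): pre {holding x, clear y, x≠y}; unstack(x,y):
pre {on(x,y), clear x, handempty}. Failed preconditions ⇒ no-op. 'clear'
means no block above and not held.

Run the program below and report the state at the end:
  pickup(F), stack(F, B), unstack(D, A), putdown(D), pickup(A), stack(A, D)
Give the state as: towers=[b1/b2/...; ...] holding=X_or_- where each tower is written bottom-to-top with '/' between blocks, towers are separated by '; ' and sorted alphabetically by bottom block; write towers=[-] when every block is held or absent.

step 1 (pickup(F)): towers=[A/D; B; C/E] holding=F
step 2 (stack(F, B)): towers=[A/D; B/F; C/E] holding=-
step 3 (unstack(D, A)): towers=[A; B/F; C/E] holding=D
step 4 (putdown(D)): towers=[A; B/F; C/E; D] holding=-
step 5 (pickup(A)): towers=[B/F; C/E; D] holding=A
step 6 (stack(A, D)): towers=[B/F; C/E; D/A] holding=-

towers=[B/F; C/E; D/A] holding=-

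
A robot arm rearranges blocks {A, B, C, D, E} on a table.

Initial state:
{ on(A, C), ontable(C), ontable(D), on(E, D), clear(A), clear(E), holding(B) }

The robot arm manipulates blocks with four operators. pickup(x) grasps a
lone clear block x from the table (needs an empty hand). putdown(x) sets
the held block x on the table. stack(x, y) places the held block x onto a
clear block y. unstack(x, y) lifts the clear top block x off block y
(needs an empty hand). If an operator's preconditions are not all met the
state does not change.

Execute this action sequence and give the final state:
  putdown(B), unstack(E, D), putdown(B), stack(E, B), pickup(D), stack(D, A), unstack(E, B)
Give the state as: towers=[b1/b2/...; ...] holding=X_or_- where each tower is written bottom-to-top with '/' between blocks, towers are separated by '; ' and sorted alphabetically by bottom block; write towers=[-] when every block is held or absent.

step 1 (putdown(B)): towers=[B; C/A; D/E] holding=-
step 2 (unstack(E, D)): towers=[B; C/A; D] holding=E
step 3 (putdown(B)) [no-op]: towers=[B; C/A; D] holding=E
step 4 (stack(E, B)): towers=[B/E; C/A; D] holding=-
step 5 (pickup(D)): towers=[B/E; C/A] holding=D
step 6 (stack(D, A)): towers=[B/E; C/A/D] holding=-
step 7 (unstack(E, B)): towers=[B; C/A/D] holding=E

towers=[B; C/A/D] holding=E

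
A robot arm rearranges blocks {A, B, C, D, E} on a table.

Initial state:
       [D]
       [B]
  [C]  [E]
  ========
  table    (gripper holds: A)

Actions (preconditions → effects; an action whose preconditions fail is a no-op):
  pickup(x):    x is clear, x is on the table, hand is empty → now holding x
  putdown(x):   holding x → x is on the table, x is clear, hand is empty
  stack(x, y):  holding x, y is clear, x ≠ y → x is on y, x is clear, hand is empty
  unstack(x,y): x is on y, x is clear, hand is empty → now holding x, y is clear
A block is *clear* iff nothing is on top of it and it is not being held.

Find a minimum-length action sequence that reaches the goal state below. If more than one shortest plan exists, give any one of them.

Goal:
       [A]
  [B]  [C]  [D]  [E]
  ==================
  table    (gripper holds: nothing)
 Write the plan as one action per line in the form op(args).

step 1 (stack(A, C)): towers=[C/A; E/B/D] holding=-
step 2 (unstack(D, B)): towers=[C/A; E/B] holding=D
step 3 (putdown(D)): towers=[C/A; D; E/B] holding=-
step 4 (unstack(B, E)): towers=[C/A; D; E] holding=B
step 5 (putdown(B)): towers=[B; C/A; D; E] holding=-
goal check: towers=[B; C/A; D; E] holding=- — reached (length 5, optimal by BFS)

stack(A, C)
unstack(D, B)
putdown(D)
unstack(B, E)
putdown(B)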